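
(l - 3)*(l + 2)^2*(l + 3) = l^4 + 4*l^3 - 5*l^2 - 36*l - 36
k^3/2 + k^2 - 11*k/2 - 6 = (k/2 + 1/2)*(k - 3)*(k + 4)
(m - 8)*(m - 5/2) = m^2 - 21*m/2 + 20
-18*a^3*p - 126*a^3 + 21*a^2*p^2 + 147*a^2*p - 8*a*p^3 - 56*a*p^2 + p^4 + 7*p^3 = (-3*a + p)^2*(-2*a + p)*(p + 7)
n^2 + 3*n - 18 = (n - 3)*(n + 6)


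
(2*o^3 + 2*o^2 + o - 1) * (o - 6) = 2*o^4 - 10*o^3 - 11*o^2 - 7*o + 6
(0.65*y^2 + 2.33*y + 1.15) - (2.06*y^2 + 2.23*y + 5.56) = -1.41*y^2 + 0.1*y - 4.41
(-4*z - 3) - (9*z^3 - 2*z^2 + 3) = -9*z^3 + 2*z^2 - 4*z - 6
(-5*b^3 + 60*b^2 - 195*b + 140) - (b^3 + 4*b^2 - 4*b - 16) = -6*b^3 + 56*b^2 - 191*b + 156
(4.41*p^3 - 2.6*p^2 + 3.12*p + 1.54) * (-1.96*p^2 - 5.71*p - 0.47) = -8.6436*p^5 - 20.0851*p^4 + 6.6581*p^3 - 19.6116*p^2 - 10.2598*p - 0.7238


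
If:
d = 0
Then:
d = 0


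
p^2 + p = p*(p + 1)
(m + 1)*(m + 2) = m^2 + 3*m + 2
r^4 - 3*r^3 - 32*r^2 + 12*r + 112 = (r - 7)*(r - 2)*(r + 2)*(r + 4)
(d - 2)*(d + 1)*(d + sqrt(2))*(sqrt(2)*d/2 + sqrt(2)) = sqrt(2)*d^4/2 + sqrt(2)*d^3/2 + d^3 - 2*sqrt(2)*d^2 + d^2 - 4*d - 2*sqrt(2)*d - 4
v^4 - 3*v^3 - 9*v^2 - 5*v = v*(v - 5)*(v + 1)^2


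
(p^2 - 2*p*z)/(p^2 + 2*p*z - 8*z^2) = p/(p + 4*z)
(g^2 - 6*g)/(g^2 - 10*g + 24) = g/(g - 4)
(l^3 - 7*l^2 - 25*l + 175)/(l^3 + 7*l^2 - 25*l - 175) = (l - 7)/(l + 7)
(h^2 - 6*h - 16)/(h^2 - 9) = (h^2 - 6*h - 16)/(h^2 - 9)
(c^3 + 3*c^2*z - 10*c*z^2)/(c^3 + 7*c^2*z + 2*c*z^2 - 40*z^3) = c/(c + 4*z)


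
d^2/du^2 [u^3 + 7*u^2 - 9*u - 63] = 6*u + 14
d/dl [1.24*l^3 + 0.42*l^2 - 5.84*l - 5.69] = 3.72*l^2 + 0.84*l - 5.84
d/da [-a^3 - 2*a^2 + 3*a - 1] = -3*a^2 - 4*a + 3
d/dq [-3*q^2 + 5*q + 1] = 5 - 6*q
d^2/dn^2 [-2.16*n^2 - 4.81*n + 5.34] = -4.32000000000000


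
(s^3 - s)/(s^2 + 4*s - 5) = s*(s + 1)/(s + 5)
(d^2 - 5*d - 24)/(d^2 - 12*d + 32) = (d + 3)/(d - 4)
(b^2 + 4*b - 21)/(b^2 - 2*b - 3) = (b + 7)/(b + 1)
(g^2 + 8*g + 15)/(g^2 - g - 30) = (g + 3)/(g - 6)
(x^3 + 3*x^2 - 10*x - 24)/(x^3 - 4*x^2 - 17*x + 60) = (x + 2)/(x - 5)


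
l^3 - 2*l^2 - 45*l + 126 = (l - 6)*(l - 3)*(l + 7)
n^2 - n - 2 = (n - 2)*(n + 1)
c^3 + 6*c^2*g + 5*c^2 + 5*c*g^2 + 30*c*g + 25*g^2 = (c + 5)*(c + g)*(c + 5*g)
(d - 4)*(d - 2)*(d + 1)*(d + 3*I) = d^4 - 5*d^3 + 3*I*d^3 + 2*d^2 - 15*I*d^2 + 8*d + 6*I*d + 24*I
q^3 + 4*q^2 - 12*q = q*(q - 2)*(q + 6)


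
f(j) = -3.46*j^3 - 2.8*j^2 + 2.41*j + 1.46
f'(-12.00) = -1425.11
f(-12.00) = 5548.22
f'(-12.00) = -1425.11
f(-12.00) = 5548.22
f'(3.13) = -116.81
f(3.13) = -124.53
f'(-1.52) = -13.06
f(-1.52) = 3.48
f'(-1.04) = -2.99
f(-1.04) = -0.18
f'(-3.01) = -74.78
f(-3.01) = 63.19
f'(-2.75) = -60.69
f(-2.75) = 45.61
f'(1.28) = -21.76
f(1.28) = -7.30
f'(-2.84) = -65.41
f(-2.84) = 51.29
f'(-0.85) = -0.33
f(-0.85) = -0.49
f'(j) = -10.38*j^2 - 5.6*j + 2.41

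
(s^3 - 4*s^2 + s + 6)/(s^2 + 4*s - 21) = (s^2 - s - 2)/(s + 7)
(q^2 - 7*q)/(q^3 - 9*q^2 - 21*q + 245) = q/(q^2 - 2*q - 35)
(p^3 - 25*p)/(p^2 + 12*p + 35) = p*(p - 5)/(p + 7)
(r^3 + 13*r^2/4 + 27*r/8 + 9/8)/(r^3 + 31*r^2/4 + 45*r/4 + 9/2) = (r + 3/2)/(r + 6)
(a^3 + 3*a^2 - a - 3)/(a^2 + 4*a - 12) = (a^3 + 3*a^2 - a - 3)/(a^2 + 4*a - 12)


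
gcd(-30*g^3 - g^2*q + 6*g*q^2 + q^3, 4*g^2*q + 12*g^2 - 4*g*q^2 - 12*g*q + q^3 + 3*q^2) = -2*g + q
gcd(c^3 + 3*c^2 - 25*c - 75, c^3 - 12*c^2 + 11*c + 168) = c + 3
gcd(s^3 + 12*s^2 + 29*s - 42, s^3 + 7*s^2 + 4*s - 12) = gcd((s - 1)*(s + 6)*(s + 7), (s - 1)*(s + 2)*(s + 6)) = s^2 + 5*s - 6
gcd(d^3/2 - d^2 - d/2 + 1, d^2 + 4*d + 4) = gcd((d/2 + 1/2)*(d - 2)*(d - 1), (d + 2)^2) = 1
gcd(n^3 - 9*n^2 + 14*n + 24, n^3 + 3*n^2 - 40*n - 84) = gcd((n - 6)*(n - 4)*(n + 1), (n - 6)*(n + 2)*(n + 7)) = n - 6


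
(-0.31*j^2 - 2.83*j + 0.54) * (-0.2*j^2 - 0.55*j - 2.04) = 0.062*j^4 + 0.7365*j^3 + 2.0809*j^2 + 5.4762*j - 1.1016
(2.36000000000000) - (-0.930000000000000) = 3.29000000000000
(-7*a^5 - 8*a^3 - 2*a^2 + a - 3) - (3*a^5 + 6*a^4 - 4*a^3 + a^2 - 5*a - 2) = -10*a^5 - 6*a^4 - 4*a^3 - 3*a^2 + 6*a - 1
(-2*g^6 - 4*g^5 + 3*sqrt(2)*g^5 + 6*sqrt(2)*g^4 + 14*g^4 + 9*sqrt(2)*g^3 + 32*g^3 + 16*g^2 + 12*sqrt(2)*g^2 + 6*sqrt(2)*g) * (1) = -2*g^6 - 4*g^5 + 3*sqrt(2)*g^5 + 6*sqrt(2)*g^4 + 14*g^4 + 9*sqrt(2)*g^3 + 32*g^3 + 16*g^2 + 12*sqrt(2)*g^2 + 6*sqrt(2)*g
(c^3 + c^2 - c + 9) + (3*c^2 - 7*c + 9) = c^3 + 4*c^2 - 8*c + 18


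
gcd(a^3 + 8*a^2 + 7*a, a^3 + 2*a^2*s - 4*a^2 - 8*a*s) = a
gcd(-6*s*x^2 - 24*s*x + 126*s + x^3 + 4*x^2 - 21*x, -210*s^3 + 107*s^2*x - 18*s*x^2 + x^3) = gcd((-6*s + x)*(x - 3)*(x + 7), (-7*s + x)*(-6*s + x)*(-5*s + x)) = -6*s + x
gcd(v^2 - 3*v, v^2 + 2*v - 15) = v - 3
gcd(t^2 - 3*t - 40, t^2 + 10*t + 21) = 1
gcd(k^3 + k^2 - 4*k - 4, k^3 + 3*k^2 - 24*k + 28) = k - 2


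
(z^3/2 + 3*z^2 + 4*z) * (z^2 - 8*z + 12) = z^5/2 - z^4 - 14*z^3 + 4*z^2 + 48*z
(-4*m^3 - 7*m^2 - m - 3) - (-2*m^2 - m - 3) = -4*m^3 - 5*m^2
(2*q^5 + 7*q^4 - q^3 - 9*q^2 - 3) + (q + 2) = 2*q^5 + 7*q^4 - q^3 - 9*q^2 + q - 1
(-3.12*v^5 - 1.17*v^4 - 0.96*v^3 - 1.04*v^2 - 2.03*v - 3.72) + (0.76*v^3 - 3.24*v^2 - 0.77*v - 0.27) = -3.12*v^5 - 1.17*v^4 - 0.2*v^3 - 4.28*v^2 - 2.8*v - 3.99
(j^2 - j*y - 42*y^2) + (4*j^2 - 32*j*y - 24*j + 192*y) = 5*j^2 - 33*j*y - 24*j - 42*y^2 + 192*y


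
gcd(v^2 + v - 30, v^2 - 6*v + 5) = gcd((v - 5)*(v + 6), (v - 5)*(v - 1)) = v - 5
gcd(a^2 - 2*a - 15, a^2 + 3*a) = a + 3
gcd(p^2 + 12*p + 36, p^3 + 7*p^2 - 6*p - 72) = p + 6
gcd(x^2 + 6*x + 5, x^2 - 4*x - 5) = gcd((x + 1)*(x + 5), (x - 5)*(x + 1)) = x + 1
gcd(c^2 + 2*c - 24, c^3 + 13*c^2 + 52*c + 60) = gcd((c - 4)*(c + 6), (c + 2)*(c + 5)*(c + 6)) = c + 6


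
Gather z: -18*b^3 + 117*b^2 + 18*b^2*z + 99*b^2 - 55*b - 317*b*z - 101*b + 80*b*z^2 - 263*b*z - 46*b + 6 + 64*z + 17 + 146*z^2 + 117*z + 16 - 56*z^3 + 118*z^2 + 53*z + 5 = -18*b^3 + 216*b^2 - 202*b - 56*z^3 + z^2*(80*b + 264) + z*(18*b^2 - 580*b + 234) + 44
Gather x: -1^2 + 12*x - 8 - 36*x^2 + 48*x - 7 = -36*x^2 + 60*x - 16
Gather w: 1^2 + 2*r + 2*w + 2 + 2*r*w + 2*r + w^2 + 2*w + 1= 4*r + w^2 + w*(2*r + 4) + 4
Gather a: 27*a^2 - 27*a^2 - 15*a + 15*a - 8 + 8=0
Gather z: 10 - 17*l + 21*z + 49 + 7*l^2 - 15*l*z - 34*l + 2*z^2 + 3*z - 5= 7*l^2 - 51*l + 2*z^2 + z*(24 - 15*l) + 54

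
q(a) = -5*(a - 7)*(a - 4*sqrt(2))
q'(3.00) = 33.28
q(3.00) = -53.14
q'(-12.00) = 183.28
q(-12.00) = -1677.40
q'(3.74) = 25.88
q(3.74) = -31.24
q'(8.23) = -19.02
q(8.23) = -15.82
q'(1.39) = 49.38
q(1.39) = -119.69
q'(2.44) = 38.88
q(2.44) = -73.34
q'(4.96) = 13.68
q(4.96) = -7.11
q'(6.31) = 0.18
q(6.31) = 2.25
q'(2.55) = 37.78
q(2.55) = -69.13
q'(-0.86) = 71.88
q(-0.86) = -256.11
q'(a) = -10*a + 20*sqrt(2) + 35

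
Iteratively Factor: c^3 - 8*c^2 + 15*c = (c)*(c^2 - 8*c + 15) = c*(c - 5)*(c - 3)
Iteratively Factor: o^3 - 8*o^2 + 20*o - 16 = (o - 4)*(o^2 - 4*o + 4) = (o - 4)*(o - 2)*(o - 2)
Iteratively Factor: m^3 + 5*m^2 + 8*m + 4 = (m + 2)*(m^2 + 3*m + 2) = (m + 1)*(m + 2)*(m + 2)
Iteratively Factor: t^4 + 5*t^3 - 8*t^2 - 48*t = (t)*(t^3 + 5*t^2 - 8*t - 48) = t*(t - 3)*(t^2 + 8*t + 16) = t*(t - 3)*(t + 4)*(t + 4)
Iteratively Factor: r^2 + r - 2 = (r + 2)*(r - 1)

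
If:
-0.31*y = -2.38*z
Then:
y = 7.67741935483871*z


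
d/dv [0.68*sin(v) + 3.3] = 0.68*cos(v)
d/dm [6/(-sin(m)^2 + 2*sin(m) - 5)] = 12*(sin(m) - 1)*cos(m)/(sin(m)^2 - 2*sin(m) + 5)^2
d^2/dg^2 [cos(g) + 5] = -cos(g)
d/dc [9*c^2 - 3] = 18*c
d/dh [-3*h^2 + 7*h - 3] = 7 - 6*h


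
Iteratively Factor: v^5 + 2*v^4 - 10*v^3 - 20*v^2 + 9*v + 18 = (v - 1)*(v^4 + 3*v^3 - 7*v^2 - 27*v - 18) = (v - 1)*(v + 3)*(v^3 - 7*v - 6) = (v - 1)*(v + 2)*(v + 3)*(v^2 - 2*v - 3) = (v - 3)*(v - 1)*(v + 2)*(v + 3)*(v + 1)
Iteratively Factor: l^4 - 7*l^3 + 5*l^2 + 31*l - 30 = (l - 3)*(l^3 - 4*l^2 - 7*l + 10) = (l - 3)*(l + 2)*(l^2 - 6*l + 5) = (l - 5)*(l - 3)*(l + 2)*(l - 1)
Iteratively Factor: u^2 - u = (u - 1)*(u)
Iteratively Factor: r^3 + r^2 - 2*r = (r + 2)*(r^2 - r) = (r - 1)*(r + 2)*(r)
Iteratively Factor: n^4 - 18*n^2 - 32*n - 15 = (n - 5)*(n^3 + 5*n^2 + 7*n + 3) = (n - 5)*(n + 1)*(n^2 + 4*n + 3) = (n - 5)*(n + 1)*(n + 3)*(n + 1)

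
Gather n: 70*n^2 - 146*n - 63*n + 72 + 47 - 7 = 70*n^2 - 209*n + 112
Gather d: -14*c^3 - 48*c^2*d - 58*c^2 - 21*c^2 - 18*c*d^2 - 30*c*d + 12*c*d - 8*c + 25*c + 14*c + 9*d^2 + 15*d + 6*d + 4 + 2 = -14*c^3 - 79*c^2 + 31*c + d^2*(9 - 18*c) + d*(-48*c^2 - 18*c + 21) + 6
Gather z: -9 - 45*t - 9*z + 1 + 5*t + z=-40*t - 8*z - 8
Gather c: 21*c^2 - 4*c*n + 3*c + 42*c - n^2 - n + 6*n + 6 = 21*c^2 + c*(45 - 4*n) - n^2 + 5*n + 6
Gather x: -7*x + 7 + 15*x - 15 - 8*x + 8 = 0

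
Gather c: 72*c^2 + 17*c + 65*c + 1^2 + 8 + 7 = 72*c^2 + 82*c + 16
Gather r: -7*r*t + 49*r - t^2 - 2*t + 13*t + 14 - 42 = r*(49 - 7*t) - t^2 + 11*t - 28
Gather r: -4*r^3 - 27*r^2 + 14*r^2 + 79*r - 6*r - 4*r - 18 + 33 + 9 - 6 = -4*r^3 - 13*r^2 + 69*r + 18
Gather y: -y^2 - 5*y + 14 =-y^2 - 5*y + 14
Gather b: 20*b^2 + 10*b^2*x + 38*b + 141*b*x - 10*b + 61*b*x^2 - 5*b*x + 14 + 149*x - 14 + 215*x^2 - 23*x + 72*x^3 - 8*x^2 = b^2*(10*x + 20) + b*(61*x^2 + 136*x + 28) + 72*x^3 + 207*x^2 + 126*x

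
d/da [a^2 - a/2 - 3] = 2*a - 1/2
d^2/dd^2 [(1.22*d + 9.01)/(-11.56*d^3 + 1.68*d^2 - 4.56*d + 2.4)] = (-978.197952*d^5 - 14306.304576*d^4 + 2921.437056*d^3 - 3408.44832*d^2 - 1056.183552*d - 328.747392)/(1544.804416*d^9 - 673.513344*d^8 + 1925.98848*d^7 - 1498.25664*d^6 + 1039.392*d^5 - 884.196864*d^4 + 404.891136*d^3 - 178.74432*d^2 + 78.7968*d - 13.824)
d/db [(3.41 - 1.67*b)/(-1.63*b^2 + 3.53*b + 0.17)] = (-2.7221*b^2 + 11.1166*b - 12.3212)/(2.6569*b^4 - 11.5078*b^3 + 11.9067*b^2 + 1.2002*b + 0.0289)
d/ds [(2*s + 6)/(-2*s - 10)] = -2/(s + 5)^2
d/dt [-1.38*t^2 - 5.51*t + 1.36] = -2.76*t - 5.51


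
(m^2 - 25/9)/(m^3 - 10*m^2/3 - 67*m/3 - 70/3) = (m - 5/3)/(m^2 - 5*m - 14)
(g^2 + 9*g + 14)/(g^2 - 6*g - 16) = (g + 7)/(g - 8)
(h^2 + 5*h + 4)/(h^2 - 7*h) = (h^2 + 5*h + 4)/(h*(h - 7))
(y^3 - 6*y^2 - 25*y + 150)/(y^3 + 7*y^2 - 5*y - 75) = (y^2 - 11*y + 30)/(y^2 + 2*y - 15)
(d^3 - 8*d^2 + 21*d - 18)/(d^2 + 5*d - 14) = (d^2 - 6*d + 9)/(d + 7)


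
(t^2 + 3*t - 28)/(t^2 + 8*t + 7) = (t - 4)/(t + 1)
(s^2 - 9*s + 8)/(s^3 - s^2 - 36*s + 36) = (s - 8)/(s^2 - 36)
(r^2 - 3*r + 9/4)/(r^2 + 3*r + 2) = (r^2 - 3*r + 9/4)/(r^2 + 3*r + 2)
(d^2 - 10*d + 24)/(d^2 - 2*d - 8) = (d - 6)/(d + 2)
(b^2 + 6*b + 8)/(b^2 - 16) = (b + 2)/(b - 4)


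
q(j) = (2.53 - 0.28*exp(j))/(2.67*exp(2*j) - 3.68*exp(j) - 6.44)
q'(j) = (2.53 - 0.28*exp(j))*(-5.34*exp(2*j) + 3.68*exp(j))/(2.67*exp(2*j) - 3.68*exp(j) - 6.44)^2 - 0.28*exp(j)/(2.67*exp(2*j) - 3.68*exp(j) - 6.44)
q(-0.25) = -0.30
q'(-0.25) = 0.01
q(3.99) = -0.00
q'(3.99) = 0.00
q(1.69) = 0.02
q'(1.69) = -0.08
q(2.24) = -0.00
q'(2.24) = -0.01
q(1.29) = 0.10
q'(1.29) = -0.43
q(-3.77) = -0.39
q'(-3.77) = 0.01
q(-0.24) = -0.30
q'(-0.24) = 0.01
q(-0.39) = -0.30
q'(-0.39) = 0.03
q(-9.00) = -0.39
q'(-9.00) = 0.00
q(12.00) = 0.00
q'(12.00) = 0.00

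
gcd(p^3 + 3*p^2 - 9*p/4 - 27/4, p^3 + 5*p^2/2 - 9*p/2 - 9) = p^2 + 9*p/2 + 9/2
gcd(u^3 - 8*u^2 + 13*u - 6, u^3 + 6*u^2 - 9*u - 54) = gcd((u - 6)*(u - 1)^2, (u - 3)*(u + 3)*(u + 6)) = 1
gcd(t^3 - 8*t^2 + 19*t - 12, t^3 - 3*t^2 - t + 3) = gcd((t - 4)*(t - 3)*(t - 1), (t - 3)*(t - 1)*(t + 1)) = t^2 - 4*t + 3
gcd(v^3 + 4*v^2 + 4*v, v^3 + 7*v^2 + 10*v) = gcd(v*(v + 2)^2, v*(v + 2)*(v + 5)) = v^2 + 2*v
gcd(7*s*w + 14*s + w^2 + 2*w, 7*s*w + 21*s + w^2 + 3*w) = 7*s + w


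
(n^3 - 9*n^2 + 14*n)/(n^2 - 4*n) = (n^2 - 9*n + 14)/(n - 4)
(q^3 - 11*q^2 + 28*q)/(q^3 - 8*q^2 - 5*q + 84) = q/(q + 3)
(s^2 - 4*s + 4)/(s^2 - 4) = (s - 2)/(s + 2)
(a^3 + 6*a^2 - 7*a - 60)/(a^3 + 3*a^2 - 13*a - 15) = (a + 4)/(a + 1)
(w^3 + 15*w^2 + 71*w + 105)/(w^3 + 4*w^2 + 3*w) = (w^2 + 12*w + 35)/(w*(w + 1))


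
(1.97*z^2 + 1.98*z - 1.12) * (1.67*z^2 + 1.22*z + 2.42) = 3.2899*z^4 + 5.71*z^3 + 5.3126*z^2 + 3.4252*z - 2.7104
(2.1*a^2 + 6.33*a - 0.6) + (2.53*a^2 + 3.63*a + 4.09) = 4.63*a^2 + 9.96*a + 3.49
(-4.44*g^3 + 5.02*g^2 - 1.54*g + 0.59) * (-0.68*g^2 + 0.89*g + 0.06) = 3.0192*g^5 - 7.3652*g^4 + 5.2486*g^3 - 1.4706*g^2 + 0.4327*g + 0.0354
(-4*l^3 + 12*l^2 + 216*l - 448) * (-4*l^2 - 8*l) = 16*l^5 - 16*l^4 - 960*l^3 + 64*l^2 + 3584*l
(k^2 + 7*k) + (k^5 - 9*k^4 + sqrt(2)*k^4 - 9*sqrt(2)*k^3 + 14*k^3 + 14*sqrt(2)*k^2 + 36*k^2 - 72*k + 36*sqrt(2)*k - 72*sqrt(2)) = k^5 - 9*k^4 + sqrt(2)*k^4 - 9*sqrt(2)*k^3 + 14*k^3 + 14*sqrt(2)*k^2 + 37*k^2 - 65*k + 36*sqrt(2)*k - 72*sqrt(2)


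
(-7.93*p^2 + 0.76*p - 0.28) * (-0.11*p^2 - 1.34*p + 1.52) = 0.8723*p^4 + 10.5426*p^3 - 13.0412*p^2 + 1.5304*p - 0.4256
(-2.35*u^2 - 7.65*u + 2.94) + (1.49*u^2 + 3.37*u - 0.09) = -0.86*u^2 - 4.28*u + 2.85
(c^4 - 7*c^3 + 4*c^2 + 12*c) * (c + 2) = c^5 - 5*c^4 - 10*c^3 + 20*c^2 + 24*c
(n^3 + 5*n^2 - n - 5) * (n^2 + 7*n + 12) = n^5 + 12*n^4 + 46*n^3 + 48*n^2 - 47*n - 60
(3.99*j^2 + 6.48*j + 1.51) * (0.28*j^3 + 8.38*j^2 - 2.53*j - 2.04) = 1.1172*j^5 + 35.2506*j^4 + 44.6305*j^3 - 11.8802*j^2 - 17.0395*j - 3.0804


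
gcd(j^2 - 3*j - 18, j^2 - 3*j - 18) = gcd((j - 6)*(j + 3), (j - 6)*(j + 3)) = j^2 - 3*j - 18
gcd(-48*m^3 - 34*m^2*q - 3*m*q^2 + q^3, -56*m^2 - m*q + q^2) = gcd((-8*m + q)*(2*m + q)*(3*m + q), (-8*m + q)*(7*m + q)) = -8*m + q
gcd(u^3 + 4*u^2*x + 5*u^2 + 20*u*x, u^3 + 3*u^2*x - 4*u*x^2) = u^2 + 4*u*x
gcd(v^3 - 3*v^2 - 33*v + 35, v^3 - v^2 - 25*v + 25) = v^2 + 4*v - 5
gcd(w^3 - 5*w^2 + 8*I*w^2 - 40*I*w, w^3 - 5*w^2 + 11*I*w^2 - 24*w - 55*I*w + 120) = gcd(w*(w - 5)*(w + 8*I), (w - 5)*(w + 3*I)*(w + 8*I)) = w^2 + w*(-5 + 8*I) - 40*I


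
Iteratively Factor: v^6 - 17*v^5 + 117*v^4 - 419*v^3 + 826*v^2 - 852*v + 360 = (v - 3)*(v^5 - 14*v^4 + 75*v^3 - 194*v^2 + 244*v - 120) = (v - 3)*(v - 2)*(v^4 - 12*v^3 + 51*v^2 - 92*v + 60) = (v - 3)*(v - 2)^2*(v^3 - 10*v^2 + 31*v - 30) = (v - 3)^2*(v - 2)^2*(v^2 - 7*v + 10) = (v - 3)^2*(v - 2)^3*(v - 5)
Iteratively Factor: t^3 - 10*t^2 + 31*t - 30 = (t - 2)*(t^2 - 8*t + 15) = (t - 3)*(t - 2)*(t - 5)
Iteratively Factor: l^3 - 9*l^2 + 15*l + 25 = (l + 1)*(l^2 - 10*l + 25) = (l - 5)*(l + 1)*(l - 5)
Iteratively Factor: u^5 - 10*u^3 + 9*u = (u)*(u^4 - 10*u^2 + 9) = u*(u - 3)*(u^3 + 3*u^2 - u - 3) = u*(u - 3)*(u + 1)*(u^2 + 2*u - 3) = u*(u - 3)*(u + 1)*(u + 3)*(u - 1)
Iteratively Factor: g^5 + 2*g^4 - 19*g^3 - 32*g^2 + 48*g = (g + 4)*(g^4 - 2*g^3 - 11*g^2 + 12*g) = (g - 4)*(g + 4)*(g^3 + 2*g^2 - 3*g) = (g - 4)*(g + 3)*(g + 4)*(g^2 - g) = g*(g - 4)*(g + 3)*(g + 4)*(g - 1)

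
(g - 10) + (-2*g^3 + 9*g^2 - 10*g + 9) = -2*g^3 + 9*g^2 - 9*g - 1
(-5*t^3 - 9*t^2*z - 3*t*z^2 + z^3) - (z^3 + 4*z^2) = -5*t^3 - 9*t^2*z - 3*t*z^2 - 4*z^2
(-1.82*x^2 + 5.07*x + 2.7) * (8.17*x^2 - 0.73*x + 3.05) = -14.8694*x^4 + 42.7505*x^3 + 12.8069*x^2 + 13.4925*x + 8.235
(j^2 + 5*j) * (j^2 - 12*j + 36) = j^4 - 7*j^3 - 24*j^2 + 180*j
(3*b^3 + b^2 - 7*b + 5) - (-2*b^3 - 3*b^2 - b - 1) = 5*b^3 + 4*b^2 - 6*b + 6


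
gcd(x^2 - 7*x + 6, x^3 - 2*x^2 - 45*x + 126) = x - 6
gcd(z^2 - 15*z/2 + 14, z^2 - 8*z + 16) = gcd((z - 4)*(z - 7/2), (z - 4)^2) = z - 4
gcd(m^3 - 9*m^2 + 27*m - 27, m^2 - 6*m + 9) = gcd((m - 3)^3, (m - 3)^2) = m^2 - 6*m + 9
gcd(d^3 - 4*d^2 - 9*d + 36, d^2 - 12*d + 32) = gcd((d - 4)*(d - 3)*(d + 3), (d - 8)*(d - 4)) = d - 4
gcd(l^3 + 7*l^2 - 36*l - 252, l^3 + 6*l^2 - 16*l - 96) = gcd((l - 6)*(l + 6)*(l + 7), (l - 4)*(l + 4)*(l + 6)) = l + 6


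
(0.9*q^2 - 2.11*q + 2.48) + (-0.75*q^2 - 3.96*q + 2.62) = 0.15*q^2 - 6.07*q + 5.1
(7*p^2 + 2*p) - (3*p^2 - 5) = 4*p^2 + 2*p + 5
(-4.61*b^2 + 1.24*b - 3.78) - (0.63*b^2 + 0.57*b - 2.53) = -5.24*b^2 + 0.67*b - 1.25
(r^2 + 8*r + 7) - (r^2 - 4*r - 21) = 12*r + 28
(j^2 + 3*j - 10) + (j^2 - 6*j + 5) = 2*j^2 - 3*j - 5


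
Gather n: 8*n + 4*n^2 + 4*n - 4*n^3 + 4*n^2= -4*n^3 + 8*n^2 + 12*n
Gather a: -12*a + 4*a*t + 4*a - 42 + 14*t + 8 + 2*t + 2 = a*(4*t - 8) + 16*t - 32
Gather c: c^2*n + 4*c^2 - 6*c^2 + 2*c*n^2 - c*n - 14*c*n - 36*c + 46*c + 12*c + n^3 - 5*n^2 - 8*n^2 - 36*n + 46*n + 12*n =c^2*(n - 2) + c*(2*n^2 - 15*n + 22) + n^3 - 13*n^2 + 22*n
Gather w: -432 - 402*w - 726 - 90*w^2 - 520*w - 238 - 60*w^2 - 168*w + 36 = -150*w^2 - 1090*w - 1360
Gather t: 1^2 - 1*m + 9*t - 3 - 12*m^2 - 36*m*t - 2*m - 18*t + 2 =-12*m^2 - 3*m + t*(-36*m - 9)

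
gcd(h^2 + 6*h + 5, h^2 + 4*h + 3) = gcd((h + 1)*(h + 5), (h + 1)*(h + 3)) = h + 1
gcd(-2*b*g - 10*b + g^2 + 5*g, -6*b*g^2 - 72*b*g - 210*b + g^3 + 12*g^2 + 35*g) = g + 5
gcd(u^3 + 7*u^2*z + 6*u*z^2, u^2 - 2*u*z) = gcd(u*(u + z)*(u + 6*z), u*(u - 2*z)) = u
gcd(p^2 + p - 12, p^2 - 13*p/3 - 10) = 1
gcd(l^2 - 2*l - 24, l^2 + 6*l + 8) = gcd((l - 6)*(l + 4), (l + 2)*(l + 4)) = l + 4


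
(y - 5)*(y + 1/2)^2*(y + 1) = y^4 - 3*y^3 - 35*y^2/4 - 6*y - 5/4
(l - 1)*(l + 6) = l^2 + 5*l - 6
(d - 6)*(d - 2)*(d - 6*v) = d^3 - 6*d^2*v - 8*d^2 + 48*d*v + 12*d - 72*v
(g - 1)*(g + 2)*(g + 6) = g^3 + 7*g^2 + 4*g - 12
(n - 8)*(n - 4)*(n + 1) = n^3 - 11*n^2 + 20*n + 32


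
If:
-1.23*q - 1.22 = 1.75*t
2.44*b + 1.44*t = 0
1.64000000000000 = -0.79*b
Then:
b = -2.08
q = -6.00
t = 3.52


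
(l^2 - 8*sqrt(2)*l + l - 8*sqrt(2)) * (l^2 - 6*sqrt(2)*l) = l^4 - 14*sqrt(2)*l^3 + l^3 - 14*sqrt(2)*l^2 + 96*l^2 + 96*l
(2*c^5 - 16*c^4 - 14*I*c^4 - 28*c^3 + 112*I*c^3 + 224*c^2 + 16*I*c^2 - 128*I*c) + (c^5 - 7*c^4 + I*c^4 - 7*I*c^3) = 3*c^5 - 23*c^4 - 13*I*c^4 - 28*c^3 + 105*I*c^3 + 224*c^2 + 16*I*c^2 - 128*I*c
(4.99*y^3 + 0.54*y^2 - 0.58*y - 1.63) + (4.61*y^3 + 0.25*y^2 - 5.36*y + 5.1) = 9.6*y^3 + 0.79*y^2 - 5.94*y + 3.47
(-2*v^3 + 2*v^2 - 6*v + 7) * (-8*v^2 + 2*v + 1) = 16*v^5 - 20*v^4 + 50*v^3 - 66*v^2 + 8*v + 7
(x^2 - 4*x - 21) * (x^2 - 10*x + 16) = x^4 - 14*x^3 + 35*x^2 + 146*x - 336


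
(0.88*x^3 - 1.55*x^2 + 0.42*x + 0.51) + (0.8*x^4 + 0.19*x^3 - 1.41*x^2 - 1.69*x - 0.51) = 0.8*x^4 + 1.07*x^3 - 2.96*x^2 - 1.27*x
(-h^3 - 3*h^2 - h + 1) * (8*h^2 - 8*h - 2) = -8*h^5 - 16*h^4 + 18*h^3 + 22*h^2 - 6*h - 2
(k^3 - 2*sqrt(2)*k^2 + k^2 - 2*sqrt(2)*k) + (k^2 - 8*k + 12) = k^3 - 2*sqrt(2)*k^2 + 2*k^2 - 8*k - 2*sqrt(2)*k + 12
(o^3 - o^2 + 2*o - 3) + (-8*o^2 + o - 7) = o^3 - 9*o^2 + 3*o - 10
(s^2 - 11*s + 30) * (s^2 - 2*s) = s^4 - 13*s^3 + 52*s^2 - 60*s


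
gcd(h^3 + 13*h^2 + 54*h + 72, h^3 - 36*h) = h + 6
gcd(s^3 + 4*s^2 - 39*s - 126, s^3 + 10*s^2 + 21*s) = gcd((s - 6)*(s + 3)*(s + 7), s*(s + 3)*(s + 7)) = s^2 + 10*s + 21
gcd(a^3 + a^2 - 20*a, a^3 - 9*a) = a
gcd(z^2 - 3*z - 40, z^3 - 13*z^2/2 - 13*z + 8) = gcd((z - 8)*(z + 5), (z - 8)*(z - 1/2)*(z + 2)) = z - 8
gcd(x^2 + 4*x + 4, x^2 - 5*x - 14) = x + 2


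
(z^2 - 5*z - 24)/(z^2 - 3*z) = (z^2 - 5*z - 24)/(z*(z - 3))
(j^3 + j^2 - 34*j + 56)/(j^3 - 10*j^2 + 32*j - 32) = (j + 7)/(j - 4)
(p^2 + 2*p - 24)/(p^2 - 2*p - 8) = (p + 6)/(p + 2)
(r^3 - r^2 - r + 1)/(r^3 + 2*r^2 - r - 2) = (r - 1)/(r + 2)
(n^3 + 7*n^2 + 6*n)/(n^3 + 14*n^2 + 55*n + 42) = n/(n + 7)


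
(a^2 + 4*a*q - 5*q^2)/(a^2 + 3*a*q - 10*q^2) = (-a + q)/(-a + 2*q)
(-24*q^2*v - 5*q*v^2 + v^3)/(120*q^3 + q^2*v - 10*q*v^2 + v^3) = -v/(5*q - v)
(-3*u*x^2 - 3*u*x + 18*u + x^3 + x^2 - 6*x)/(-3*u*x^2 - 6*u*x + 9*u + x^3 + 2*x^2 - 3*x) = (x - 2)/(x - 1)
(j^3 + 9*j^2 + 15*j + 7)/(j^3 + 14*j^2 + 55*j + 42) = (j + 1)/(j + 6)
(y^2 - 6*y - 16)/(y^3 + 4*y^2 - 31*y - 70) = (y - 8)/(y^2 + 2*y - 35)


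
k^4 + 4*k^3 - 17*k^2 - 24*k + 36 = (k - 3)*(k - 1)*(k + 2)*(k + 6)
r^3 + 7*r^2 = r^2*(r + 7)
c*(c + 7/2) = c^2 + 7*c/2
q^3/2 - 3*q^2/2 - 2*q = q*(q/2 + 1/2)*(q - 4)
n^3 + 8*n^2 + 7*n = n*(n + 1)*(n + 7)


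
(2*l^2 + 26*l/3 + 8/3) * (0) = 0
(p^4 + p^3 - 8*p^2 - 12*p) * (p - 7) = p^5 - 6*p^4 - 15*p^3 + 44*p^2 + 84*p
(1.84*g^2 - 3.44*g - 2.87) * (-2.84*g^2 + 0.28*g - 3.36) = -5.2256*g^4 + 10.2848*g^3 + 1.0052*g^2 + 10.7548*g + 9.6432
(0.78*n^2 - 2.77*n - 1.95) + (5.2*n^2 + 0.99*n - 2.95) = 5.98*n^2 - 1.78*n - 4.9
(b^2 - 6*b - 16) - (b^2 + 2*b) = -8*b - 16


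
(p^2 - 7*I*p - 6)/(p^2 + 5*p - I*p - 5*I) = (p - 6*I)/(p + 5)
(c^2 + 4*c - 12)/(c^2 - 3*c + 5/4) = 4*(c^2 + 4*c - 12)/(4*c^2 - 12*c + 5)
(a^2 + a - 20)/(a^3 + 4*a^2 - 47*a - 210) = (a - 4)/(a^2 - a - 42)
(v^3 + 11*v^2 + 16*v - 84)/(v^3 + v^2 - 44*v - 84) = (v^2 + 5*v - 14)/(v^2 - 5*v - 14)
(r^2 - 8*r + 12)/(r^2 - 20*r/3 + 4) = 3*(r - 2)/(3*r - 2)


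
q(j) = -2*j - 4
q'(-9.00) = -2.00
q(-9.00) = 14.00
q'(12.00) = -2.00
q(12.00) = -28.00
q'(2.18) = -2.00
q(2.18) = -8.36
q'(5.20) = -2.00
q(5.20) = -14.40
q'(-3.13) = -2.00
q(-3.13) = 2.26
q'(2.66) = -2.00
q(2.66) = -9.32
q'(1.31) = -2.00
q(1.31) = -6.62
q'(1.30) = -2.00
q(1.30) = -6.60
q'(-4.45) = -2.00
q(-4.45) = 4.90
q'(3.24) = -2.00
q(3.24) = -10.48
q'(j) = -2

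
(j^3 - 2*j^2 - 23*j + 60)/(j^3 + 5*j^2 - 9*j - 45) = (j - 4)/(j + 3)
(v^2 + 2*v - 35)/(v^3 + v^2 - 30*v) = (v + 7)/(v*(v + 6))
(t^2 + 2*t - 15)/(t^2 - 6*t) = (t^2 + 2*t - 15)/(t*(t - 6))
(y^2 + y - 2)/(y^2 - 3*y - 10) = (y - 1)/(y - 5)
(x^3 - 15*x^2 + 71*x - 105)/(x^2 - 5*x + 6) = (x^2 - 12*x + 35)/(x - 2)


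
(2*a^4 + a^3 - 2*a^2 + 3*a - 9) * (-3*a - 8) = -6*a^5 - 19*a^4 - 2*a^3 + 7*a^2 + 3*a + 72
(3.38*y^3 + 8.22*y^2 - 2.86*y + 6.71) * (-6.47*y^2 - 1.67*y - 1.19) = -21.8686*y^5 - 58.828*y^4 + 0.754599999999996*y^3 - 48.4193*y^2 - 7.8023*y - 7.9849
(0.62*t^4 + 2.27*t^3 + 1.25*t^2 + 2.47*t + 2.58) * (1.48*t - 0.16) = 0.9176*t^5 + 3.2604*t^4 + 1.4868*t^3 + 3.4556*t^2 + 3.4232*t - 0.4128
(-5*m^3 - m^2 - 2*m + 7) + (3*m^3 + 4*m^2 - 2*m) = -2*m^3 + 3*m^2 - 4*m + 7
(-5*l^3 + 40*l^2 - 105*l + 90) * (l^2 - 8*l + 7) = -5*l^5 + 80*l^4 - 460*l^3 + 1210*l^2 - 1455*l + 630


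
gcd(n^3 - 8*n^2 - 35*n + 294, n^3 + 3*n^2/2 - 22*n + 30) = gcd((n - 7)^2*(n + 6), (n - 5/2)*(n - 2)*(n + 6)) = n + 6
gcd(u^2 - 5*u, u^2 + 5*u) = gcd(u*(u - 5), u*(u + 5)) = u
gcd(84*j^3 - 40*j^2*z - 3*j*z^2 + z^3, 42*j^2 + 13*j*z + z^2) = 6*j + z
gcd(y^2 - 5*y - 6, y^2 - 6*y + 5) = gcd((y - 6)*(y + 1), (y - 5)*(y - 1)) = 1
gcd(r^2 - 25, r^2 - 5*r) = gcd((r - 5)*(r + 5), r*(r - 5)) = r - 5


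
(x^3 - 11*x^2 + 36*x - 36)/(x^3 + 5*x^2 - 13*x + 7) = (x^3 - 11*x^2 + 36*x - 36)/(x^3 + 5*x^2 - 13*x + 7)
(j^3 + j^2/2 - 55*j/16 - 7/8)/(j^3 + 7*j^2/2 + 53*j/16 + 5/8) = (4*j - 7)/(4*j + 5)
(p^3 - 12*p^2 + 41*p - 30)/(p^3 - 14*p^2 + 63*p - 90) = (p - 1)/(p - 3)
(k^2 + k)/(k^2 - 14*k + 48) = k*(k + 1)/(k^2 - 14*k + 48)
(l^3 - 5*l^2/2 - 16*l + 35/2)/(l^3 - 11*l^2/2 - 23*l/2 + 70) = (l - 1)/(l - 4)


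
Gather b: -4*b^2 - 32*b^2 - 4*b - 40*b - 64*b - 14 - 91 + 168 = -36*b^2 - 108*b + 63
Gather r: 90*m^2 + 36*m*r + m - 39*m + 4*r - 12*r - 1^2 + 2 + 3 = 90*m^2 - 38*m + r*(36*m - 8) + 4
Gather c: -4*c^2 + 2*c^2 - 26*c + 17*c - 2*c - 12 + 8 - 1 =-2*c^2 - 11*c - 5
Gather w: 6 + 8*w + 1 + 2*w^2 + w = 2*w^2 + 9*w + 7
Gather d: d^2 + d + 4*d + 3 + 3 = d^2 + 5*d + 6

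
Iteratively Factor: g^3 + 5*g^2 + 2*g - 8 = (g - 1)*(g^2 + 6*g + 8) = (g - 1)*(g + 2)*(g + 4)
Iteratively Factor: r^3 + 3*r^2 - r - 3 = (r + 1)*(r^2 + 2*r - 3) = (r + 1)*(r + 3)*(r - 1)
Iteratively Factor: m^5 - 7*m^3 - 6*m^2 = (m)*(m^4 - 7*m^2 - 6*m) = m^2*(m^3 - 7*m - 6) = m^2*(m - 3)*(m^2 + 3*m + 2) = m^2*(m - 3)*(m + 2)*(m + 1)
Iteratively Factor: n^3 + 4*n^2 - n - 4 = (n + 4)*(n^2 - 1) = (n - 1)*(n + 4)*(n + 1)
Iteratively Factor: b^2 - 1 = (b + 1)*(b - 1)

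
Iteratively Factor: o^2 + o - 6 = (o + 3)*(o - 2)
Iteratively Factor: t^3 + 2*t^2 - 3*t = (t)*(t^2 + 2*t - 3) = t*(t - 1)*(t + 3)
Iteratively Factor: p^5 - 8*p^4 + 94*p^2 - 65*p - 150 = (p - 5)*(p^4 - 3*p^3 - 15*p^2 + 19*p + 30) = (p - 5)*(p - 2)*(p^3 - p^2 - 17*p - 15) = (p - 5)*(p - 2)*(p + 1)*(p^2 - 2*p - 15) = (p - 5)*(p - 2)*(p + 1)*(p + 3)*(p - 5)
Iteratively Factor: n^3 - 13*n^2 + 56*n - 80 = (n - 4)*(n^2 - 9*n + 20) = (n - 5)*(n - 4)*(n - 4)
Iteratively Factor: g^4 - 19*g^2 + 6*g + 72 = (g - 3)*(g^3 + 3*g^2 - 10*g - 24) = (g - 3)*(g + 2)*(g^2 + g - 12) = (g - 3)^2*(g + 2)*(g + 4)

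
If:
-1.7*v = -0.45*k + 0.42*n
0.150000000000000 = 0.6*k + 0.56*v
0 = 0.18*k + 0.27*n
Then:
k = 0.18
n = -0.12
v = 0.08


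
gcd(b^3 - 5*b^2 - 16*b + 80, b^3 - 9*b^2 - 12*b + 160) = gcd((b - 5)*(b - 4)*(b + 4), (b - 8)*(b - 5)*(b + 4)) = b^2 - b - 20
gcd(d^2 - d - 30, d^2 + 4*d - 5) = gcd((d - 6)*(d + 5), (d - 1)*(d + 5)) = d + 5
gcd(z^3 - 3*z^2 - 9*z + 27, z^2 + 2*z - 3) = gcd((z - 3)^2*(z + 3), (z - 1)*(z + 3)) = z + 3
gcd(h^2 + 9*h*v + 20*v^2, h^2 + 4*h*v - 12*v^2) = 1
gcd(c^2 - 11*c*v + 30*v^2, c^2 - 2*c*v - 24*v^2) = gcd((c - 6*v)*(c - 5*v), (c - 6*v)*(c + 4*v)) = -c + 6*v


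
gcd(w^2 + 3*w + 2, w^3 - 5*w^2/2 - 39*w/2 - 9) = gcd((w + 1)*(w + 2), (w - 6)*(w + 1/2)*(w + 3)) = 1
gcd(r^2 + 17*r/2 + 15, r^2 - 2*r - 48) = r + 6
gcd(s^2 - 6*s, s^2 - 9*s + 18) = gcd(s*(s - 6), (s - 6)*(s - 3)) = s - 6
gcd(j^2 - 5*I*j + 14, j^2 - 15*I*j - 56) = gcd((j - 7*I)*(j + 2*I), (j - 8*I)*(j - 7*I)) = j - 7*I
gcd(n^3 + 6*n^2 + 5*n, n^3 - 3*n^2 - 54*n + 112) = 1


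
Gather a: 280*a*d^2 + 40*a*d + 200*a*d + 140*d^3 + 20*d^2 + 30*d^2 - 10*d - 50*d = a*(280*d^2 + 240*d) + 140*d^3 + 50*d^2 - 60*d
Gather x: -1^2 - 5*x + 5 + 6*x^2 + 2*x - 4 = 6*x^2 - 3*x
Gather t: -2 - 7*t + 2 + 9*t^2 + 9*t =9*t^2 + 2*t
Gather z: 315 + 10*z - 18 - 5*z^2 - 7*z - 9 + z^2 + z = -4*z^2 + 4*z + 288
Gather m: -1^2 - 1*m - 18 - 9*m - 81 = -10*m - 100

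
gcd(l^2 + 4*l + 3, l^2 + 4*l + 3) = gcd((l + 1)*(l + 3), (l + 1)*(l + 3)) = l^2 + 4*l + 3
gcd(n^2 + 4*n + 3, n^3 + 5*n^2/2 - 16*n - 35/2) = n + 1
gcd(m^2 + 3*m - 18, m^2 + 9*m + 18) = m + 6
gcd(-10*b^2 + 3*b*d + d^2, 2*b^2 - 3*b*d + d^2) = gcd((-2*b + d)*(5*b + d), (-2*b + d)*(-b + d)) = 2*b - d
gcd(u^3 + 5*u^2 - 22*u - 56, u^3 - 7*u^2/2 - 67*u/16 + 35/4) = u - 4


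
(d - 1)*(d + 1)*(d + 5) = d^3 + 5*d^2 - d - 5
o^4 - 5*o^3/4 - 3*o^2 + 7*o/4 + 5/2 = (o - 2)*(o - 5/4)*(o + 1)^2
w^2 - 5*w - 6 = (w - 6)*(w + 1)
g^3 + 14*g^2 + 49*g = g*(g + 7)^2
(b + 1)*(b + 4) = b^2 + 5*b + 4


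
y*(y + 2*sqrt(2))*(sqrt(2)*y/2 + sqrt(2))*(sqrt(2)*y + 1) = y^4 + 2*y^3 + 5*sqrt(2)*y^3/2 + 2*y^2 + 5*sqrt(2)*y^2 + 4*y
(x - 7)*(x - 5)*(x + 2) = x^3 - 10*x^2 + 11*x + 70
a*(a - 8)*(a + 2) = a^3 - 6*a^2 - 16*a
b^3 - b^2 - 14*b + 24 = (b - 3)*(b - 2)*(b + 4)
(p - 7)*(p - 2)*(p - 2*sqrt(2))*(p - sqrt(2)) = p^4 - 9*p^3 - 3*sqrt(2)*p^3 + 18*p^2 + 27*sqrt(2)*p^2 - 42*sqrt(2)*p - 36*p + 56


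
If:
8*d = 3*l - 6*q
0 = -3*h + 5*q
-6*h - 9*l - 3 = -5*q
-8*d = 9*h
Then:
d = -45/176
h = 5/22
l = -9/22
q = 3/22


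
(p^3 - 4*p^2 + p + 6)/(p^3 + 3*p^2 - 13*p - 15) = (p - 2)/(p + 5)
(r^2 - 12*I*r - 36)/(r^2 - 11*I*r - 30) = (r - 6*I)/(r - 5*I)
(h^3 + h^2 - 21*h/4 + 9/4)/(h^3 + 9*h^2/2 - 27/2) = (h - 1/2)/(h + 3)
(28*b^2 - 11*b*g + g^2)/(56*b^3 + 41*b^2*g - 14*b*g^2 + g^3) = (4*b - g)/(8*b^2 + 7*b*g - g^2)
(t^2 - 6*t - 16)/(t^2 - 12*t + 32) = (t + 2)/(t - 4)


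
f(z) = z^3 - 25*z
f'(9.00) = 218.00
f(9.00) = 504.00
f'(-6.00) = 83.00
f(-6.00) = -66.00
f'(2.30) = -9.13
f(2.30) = -45.33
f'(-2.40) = -7.72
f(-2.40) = 46.18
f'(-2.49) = -6.40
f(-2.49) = 46.81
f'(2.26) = -9.68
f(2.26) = -44.96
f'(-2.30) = -9.13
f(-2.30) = 45.33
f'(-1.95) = -13.59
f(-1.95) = 41.34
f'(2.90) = 0.23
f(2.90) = -48.11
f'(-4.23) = 28.68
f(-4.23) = 30.06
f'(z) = 3*z^2 - 25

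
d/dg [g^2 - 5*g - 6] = 2*g - 5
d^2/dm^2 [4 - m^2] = -2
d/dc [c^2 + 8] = 2*c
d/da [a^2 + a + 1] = 2*a + 1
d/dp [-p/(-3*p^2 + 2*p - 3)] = 3*(1 - p^2)/(9*p^4 - 12*p^3 + 22*p^2 - 12*p + 9)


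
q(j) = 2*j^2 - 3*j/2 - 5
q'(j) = 4*j - 3/2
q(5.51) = 47.46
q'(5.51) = 20.54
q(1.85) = -0.93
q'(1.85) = 5.90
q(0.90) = -4.73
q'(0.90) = 2.10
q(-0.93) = -1.88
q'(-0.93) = -5.22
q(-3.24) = 20.86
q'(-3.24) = -14.46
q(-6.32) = 84.36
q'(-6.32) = -26.78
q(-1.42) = 1.16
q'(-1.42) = -7.18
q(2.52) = 3.92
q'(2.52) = 8.58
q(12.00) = 265.00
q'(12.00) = 46.50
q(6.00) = 58.00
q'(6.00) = 22.50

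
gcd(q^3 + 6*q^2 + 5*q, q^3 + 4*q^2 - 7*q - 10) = q^2 + 6*q + 5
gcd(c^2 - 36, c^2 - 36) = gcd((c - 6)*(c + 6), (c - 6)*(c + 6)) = c^2 - 36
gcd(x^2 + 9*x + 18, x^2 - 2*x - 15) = x + 3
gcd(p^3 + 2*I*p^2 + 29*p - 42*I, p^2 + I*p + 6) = p - 2*I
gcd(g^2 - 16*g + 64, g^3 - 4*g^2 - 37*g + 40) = g - 8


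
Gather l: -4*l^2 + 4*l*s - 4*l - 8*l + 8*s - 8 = -4*l^2 + l*(4*s - 12) + 8*s - 8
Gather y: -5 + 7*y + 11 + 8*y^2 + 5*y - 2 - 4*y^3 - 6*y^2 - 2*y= -4*y^3 + 2*y^2 + 10*y + 4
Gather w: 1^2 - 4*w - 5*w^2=-5*w^2 - 4*w + 1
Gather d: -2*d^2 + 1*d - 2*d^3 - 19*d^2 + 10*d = -2*d^3 - 21*d^2 + 11*d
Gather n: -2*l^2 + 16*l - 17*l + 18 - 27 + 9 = -2*l^2 - l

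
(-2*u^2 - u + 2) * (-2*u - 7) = 4*u^3 + 16*u^2 + 3*u - 14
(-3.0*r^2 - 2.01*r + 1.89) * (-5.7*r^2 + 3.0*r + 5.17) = 17.1*r^4 + 2.457*r^3 - 32.313*r^2 - 4.7217*r + 9.7713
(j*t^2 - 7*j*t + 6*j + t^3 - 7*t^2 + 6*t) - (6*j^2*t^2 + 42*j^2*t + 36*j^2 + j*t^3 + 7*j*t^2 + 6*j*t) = -6*j^2*t^2 - 42*j^2*t - 36*j^2 - j*t^3 - 6*j*t^2 - 13*j*t + 6*j + t^3 - 7*t^2 + 6*t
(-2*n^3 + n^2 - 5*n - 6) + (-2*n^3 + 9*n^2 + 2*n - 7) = -4*n^3 + 10*n^2 - 3*n - 13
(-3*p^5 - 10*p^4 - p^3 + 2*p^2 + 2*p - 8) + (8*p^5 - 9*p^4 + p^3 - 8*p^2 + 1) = 5*p^5 - 19*p^4 - 6*p^2 + 2*p - 7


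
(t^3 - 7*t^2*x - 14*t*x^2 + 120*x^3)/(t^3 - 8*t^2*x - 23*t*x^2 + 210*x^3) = (-t^2 + t*x + 20*x^2)/(-t^2 + 2*t*x + 35*x^2)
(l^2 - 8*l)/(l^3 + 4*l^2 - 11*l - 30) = l*(l - 8)/(l^3 + 4*l^2 - 11*l - 30)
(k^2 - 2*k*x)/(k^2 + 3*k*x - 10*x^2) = k/(k + 5*x)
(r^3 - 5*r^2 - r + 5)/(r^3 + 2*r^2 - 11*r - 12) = (r^2 - 6*r + 5)/(r^2 + r - 12)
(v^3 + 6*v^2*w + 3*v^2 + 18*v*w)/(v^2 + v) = (v^2 + 6*v*w + 3*v + 18*w)/(v + 1)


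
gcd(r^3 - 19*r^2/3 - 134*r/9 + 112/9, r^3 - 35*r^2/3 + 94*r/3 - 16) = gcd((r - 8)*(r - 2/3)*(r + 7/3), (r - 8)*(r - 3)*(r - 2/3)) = r^2 - 26*r/3 + 16/3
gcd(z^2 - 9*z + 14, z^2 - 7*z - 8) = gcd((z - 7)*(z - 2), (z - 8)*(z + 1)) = 1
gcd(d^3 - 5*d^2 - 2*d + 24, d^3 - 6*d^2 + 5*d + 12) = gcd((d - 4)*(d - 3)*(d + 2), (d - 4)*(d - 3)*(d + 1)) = d^2 - 7*d + 12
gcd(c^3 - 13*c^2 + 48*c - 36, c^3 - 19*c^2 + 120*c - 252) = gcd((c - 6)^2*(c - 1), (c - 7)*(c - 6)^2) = c^2 - 12*c + 36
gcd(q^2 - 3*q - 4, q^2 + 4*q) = 1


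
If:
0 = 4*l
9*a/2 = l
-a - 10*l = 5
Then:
No Solution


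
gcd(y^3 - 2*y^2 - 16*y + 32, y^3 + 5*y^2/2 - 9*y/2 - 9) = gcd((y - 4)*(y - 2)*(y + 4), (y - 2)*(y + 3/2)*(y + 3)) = y - 2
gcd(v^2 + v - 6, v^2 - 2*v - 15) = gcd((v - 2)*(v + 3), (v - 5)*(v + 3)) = v + 3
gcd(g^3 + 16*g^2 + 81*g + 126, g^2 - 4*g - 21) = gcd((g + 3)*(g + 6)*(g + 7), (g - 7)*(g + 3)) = g + 3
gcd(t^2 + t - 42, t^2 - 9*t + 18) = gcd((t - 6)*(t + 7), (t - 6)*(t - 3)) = t - 6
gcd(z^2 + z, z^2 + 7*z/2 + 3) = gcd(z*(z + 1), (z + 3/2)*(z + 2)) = 1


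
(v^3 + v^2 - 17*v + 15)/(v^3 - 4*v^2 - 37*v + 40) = (v - 3)/(v - 8)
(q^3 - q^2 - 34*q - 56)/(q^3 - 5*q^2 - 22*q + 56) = (q + 2)/(q - 2)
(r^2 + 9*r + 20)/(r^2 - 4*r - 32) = (r + 5)/(r - 8)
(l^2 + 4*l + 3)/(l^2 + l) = (l + 3)/l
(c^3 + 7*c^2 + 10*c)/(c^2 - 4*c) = (c^2 + 7*c + 10)/(c - 4)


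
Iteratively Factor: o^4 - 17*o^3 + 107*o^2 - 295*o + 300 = (o - 4)*(o^3 - 13*o^2 + 55*o - 75) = (o - 5)*(o - 4)*(o^2 - 8*o + 15) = (o - 5)*(o - 4)*(o - 3)*(o - 5)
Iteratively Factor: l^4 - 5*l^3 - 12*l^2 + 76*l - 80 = (l - 2)*(l^3 - 3*l^2 - 18*l + 40) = (l - 2)*(l + 4)*(l^2 - 7*l + 10) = (l - 2)^2*(l + 4)*(l - 5)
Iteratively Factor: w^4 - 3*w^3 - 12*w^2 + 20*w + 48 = (w + 2)*(w^3 - 5*w^2 - 2*w + 24) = (w + 2)^2*(w^2 - 7*w + 12) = (w - 3)*(w + 2)^2*(w - 4)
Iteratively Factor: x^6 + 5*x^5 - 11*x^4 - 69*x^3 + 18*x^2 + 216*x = (x - 2)*(x^5 + 7*x^4 + 3*x^3 - 63*x^2 - 108*x) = x*(x - 2)*(x^4 + 7*x^3 + 3*x^2 - 63*x - 108) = x*(x - 3)*(x - 2)*(x^3 + 10*x^2 + 33*x + 36) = x*(x - 3)*(x - 2)*(x + 3)*(x^2 + 7*x + 12) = x*(x - 3)*(x - 2)*(x + 3)*(x + 4)*(x + 3)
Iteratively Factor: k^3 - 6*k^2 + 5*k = (k)*(k^2 - 6*k + 5) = k*(k - 5)*(k - 1)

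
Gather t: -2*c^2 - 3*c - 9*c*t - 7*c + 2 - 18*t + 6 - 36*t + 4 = -2*c^2 - 10*c + t*(-9*c - 54) + 12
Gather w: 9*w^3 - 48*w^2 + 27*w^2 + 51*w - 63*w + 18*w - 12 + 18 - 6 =9*w^3 - 21*w^2 + 6*w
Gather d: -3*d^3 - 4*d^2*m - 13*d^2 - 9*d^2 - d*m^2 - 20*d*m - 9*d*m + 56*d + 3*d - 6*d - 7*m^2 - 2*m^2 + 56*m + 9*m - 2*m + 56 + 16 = -3*d^3 + d^2*(-4*m - 22) + d*(-m^2 - 29*m + 53) - 9*m^2 + 63*m + 72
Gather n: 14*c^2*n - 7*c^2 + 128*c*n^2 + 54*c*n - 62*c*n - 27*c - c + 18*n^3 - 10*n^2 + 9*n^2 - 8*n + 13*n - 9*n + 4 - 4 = -7*c^2 - 28*c + 18*n^3 + n^2*(128*c - 1) + n*(14*c^2 - 8*c - 4)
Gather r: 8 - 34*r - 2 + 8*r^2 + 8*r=8*r^2 - 26*r + 6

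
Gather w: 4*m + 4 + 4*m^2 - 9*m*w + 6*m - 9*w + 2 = 4*m^2 + 10*m + w*(-9*m - 9) + 6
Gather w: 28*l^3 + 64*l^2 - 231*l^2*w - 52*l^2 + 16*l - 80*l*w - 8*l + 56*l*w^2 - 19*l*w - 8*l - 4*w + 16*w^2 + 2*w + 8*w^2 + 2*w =28*l^3 + 12*l^2 + w^2*(56*l + 24) + w*(-231*l^2 - 99*l)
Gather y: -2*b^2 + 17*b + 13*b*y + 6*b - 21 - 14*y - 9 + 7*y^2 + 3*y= -2*b^2 + 23*b + 7*y^2 + y*(13*b - 11) - 30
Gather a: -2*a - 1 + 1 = -2*a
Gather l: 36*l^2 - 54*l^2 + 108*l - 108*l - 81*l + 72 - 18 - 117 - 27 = -18*l^2 - 81*l - 90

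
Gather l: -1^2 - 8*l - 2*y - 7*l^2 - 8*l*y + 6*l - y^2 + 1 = -7*l^2 + l*(-8*y - 2) - y^2 - 2*y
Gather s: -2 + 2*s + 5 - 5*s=3 - 3*s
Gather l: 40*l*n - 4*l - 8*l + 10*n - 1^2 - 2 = l*(40*n - 12) + 10*n - 3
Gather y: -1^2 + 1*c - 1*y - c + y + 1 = 0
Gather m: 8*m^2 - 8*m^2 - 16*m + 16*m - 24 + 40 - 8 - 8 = 0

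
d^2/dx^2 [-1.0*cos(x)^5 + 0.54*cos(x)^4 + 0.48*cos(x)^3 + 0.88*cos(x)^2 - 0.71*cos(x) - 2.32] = 25.0*cos(x)^5 - 8.64*cos(x)^4 - 24.32*cos(x)^3 + 2.96*cos(x)^2 + 3.59*cos(x) + 1.76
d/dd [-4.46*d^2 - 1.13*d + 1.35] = -8.92*d - 1.13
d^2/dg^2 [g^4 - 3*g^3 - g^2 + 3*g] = 12*g^2 - 18*g - 2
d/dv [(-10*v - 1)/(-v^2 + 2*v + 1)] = 2*(5*v^2 - 10*v - (v - 1)*(10*v + 1) - 5)/(-v^2 + 2*v + 1)^2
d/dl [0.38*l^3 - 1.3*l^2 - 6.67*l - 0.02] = 1.14*l^2 - 2.6*l - 6.67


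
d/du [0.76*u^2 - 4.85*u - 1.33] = 1.52*u - 4.85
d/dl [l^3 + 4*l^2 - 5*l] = 3*l^2 + 8*l - 5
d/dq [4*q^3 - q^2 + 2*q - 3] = 12*q^2 - 2*q + 2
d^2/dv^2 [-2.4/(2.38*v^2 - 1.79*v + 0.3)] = (27.18912*v^2 - 20.44896*v - 2.4*(4.76*v - 1.79)*(9.52*v - 3.58) + 3.4272)/(2.38*v^2 - 1.79*v + 0.3)^3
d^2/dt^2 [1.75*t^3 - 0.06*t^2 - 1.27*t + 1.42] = 10.5*t - 0.12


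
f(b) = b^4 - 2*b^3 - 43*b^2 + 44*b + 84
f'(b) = 4*b^3 - 6*b^2 - 86*b + 44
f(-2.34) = -198.80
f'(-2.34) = 161.13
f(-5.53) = -200.88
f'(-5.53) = -340.35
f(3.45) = -216.47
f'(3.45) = -159.86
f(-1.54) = -72.81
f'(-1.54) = 147.60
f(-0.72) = 31.04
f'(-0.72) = 101.32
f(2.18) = -22.57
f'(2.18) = -130.55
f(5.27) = -399.75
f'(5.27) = 9.60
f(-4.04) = -397.32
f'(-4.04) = 29.75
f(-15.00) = 47124.00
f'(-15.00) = -13516.00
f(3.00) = -144.00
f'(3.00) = -160.00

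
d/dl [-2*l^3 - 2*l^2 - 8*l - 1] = -6*l^2 - 4*l - 8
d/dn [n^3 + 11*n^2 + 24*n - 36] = 3*n^2 + 22*n + 24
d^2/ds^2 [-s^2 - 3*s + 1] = -2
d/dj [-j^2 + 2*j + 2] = 2 - 2*j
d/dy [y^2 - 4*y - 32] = 2*y - 4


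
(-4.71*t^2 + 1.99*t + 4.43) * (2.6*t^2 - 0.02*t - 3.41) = -12.246*t^4 + 5.2682*t^3 + 27.5393*t^2 - 6.8745*t - 15.1063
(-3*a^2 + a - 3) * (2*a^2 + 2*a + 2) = -6*a^4 - 4*a^3 - 10*a^2 - 4*a - 6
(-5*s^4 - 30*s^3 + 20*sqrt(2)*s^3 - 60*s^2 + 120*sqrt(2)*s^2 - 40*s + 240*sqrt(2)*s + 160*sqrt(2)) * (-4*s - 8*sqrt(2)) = 20*s^5 - 40*sqrt(2)*s^4 + 120*s^4 - 240*sqrt(2)*s^3 - 80*s^3 - 1760*s^2 - 480*sqrt(2)*s^2 - 3840*s - 320*sqrt(2)*s - 2560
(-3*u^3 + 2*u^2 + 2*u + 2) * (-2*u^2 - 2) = 6*u^5 - 4*u^4 + 2*u^3 - 8*u^2 - 4*u - 4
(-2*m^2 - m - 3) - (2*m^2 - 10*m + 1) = -4*m^2 + 9*m - 4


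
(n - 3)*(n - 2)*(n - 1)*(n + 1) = n^4 - 5*n^3 + 5*n^2 + 5*n - 6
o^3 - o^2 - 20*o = o*(o - 5)*(o + 4)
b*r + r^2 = r*(b + r)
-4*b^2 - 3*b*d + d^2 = (-4*b + d)*(b + d)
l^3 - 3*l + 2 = (l - 1)^2*(l + 2)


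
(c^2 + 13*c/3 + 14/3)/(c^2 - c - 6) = (c + 7/3)/(c - 3)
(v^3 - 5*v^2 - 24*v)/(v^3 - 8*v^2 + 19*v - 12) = v*(v^2 - 5*v - 24)/(v^3 - 8*v^2 + 19*v - 12)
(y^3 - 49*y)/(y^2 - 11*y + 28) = y*(y + 7)/(y - 4)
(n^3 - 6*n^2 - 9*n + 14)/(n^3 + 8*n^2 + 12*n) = (n^2 - 8*n + 7)/(n*(n + 6))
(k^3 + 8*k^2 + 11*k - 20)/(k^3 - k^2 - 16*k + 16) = (k + 5)/(k - 4)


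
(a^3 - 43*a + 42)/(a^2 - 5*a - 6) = (a^2 + 6*a - 7)/(a + 1)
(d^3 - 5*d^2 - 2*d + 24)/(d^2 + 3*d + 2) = (d^2 - 7*d + 12)/(d + 1)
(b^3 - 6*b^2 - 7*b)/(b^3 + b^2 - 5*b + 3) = b*(b^2 - 6*b - 7)/(b^3 + b^2 - 5*b + 3)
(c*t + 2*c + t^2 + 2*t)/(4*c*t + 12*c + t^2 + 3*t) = (c*t + 2*c + t^2 + 2*t)/(4*c*t + 12*c + t^2 + 3*t)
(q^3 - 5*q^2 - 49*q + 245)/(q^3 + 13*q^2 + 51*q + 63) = (q^2 - 12*q + 35)/(q^2 + 6*q + 9)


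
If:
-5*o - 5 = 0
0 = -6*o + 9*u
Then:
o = -1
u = -2/3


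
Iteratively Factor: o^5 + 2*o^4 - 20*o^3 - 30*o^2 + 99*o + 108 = (o + 3)*(o^4 - o^3 - 17*o^2 + 21*o + 36) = (o - 3)*(o + 3)*(o^3 + 2*o^2 - 11*o - 12) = (o - 3)^2*(o + 3)*(o^2 + 5*o + 4) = (o - 3)^2*(o + 1)*(o + 3)*(o + 4)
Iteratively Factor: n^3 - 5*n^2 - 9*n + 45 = (n - 5)*(n^2 - 9) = (n - 5)*(n - 3)*(n + 3)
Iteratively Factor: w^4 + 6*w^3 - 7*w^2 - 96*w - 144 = (w + 3)*(w^3 + 3*w^2 - 16*w - 48) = (w + 3)^2*(w^2 - 16) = (w - 4)*(w + 3)^2*(w + 4)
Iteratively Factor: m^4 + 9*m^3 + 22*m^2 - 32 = (m + 4)*(m^3 + 5*m^2 + 2*m - 8) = (m + 4)^2*(m^2 + m - 2) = (m + 2)*(m + 4)^2*(m - 1)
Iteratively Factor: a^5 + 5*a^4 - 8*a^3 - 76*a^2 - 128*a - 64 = (a + 2)*(a^4 + 3*a^3 - 14*a^2 - 48*a - 32) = (a - 4)*(a + 2)*(a^3 + 7*a^2 + 14*a + 8) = (a - 4)*(a + 2)^2*(a^2 + 5*a + 4) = (a - 4)*(a + 1)*(a + 2)^2*(a + 4)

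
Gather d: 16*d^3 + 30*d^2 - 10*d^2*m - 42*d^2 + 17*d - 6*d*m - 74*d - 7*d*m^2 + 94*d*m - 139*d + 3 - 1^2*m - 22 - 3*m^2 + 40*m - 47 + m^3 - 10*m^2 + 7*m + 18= 16*d^3 + d^2*(-10*m - 12) + d*(-7*m^2 + 88*m - 196) + m^3 - 13*m^2 + 46*m - 48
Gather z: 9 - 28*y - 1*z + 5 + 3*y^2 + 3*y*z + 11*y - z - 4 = 3*y^2 - 17*y + z*(3*y - 2) + 10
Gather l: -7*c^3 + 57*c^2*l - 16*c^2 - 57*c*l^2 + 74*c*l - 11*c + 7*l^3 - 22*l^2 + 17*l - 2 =-7*c^3 - 16*c^2 - 11*c + 7*l^3 + l^2*(-57*c - 22) + l*(57*c^2 + 74*c + 17) - 2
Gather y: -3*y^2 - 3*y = -3*y^2 - 3*y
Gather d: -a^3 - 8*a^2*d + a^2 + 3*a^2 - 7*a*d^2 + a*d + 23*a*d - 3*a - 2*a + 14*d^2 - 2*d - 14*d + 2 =-a^3 + 4*a^2 - 5*a + d^2*(14 - 7*a) + d*(-8*a^2 + 24*a - 16) + 2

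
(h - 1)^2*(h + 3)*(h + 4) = h^4 + 5*h^3 - h^2 - 17*h + 12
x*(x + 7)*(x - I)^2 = x^4 + 7*x^3 - 2*I*x^3 - x^2 - 14*I*x^2 - 7*x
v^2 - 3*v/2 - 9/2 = (v - 3)*(v + 3/2)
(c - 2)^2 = c^2 - 4*c + 4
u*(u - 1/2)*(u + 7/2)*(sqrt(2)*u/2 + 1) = sqrt(2)*u^4/2 + u^3 + 3*sqrt(2)*u^3/2 - 7*sqrt(2)*u^2/8 + 3*u^2 - 7*u/4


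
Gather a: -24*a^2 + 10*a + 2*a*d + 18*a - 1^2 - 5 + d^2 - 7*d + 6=-24*a^2 + a*(2*d + 28) + d^2 - 7*d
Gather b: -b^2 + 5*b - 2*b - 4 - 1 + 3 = -b^2 + 3*b - 2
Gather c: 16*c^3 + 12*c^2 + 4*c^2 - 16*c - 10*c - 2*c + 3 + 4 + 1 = 16*c^3 + 16*c^2 - 28*c + 8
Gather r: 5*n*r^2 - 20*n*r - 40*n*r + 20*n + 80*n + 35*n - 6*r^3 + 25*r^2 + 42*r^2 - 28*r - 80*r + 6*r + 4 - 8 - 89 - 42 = 135*n - 6*r^3 + r^2*(5*n + 67) + r*(-60*n - 102) - 135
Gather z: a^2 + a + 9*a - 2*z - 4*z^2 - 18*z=a^2 + 10*a - 4*z^2 - 20*z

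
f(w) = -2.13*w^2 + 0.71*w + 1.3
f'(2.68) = -10.71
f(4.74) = -43.19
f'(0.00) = 0.71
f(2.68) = -12.10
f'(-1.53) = 7.23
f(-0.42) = 0.63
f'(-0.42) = 2.50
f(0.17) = 1.36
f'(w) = 0.71 - 4.26*w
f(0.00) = 1.30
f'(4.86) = -19.99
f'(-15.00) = 64.61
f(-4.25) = -40.19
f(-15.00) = -488.60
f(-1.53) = -4.77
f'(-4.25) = 18.82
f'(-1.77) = 8.25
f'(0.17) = -0.01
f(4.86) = -45.56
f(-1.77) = -6.63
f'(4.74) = -19.48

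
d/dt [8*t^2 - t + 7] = 16*t - 1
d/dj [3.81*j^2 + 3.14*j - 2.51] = 7.62*j + 3.14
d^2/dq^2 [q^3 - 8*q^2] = 6*q - 16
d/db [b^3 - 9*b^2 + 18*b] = 3*b^2 - 18*b + 18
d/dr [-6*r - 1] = -6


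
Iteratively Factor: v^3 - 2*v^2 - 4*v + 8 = (v - 2)*(v^2 - 4) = (v - 2)^2*(v + 2)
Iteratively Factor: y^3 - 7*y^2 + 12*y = (y)*(y^2 - 7*y + 12) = y*(y - 3)*(y - 4)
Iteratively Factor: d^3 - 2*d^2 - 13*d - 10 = (d + 2)*(d^2 - 4*d - 5) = (d - 5)*(d + 2)*(d + 1)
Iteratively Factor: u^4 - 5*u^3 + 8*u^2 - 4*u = (u - 1)*(u^3 - 4*u^2 + 4*u) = (u - 2)*(u - 1)*(u^2 - 2*u) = (u - 2)^2*(u - 1)*(u)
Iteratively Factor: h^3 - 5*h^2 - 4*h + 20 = (h - 2)*(h^2 - 3*h - 10) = (h - 5)*(h - 2)*(h + 2)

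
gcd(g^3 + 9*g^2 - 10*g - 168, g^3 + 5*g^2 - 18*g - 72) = g^2 + 2*g - 24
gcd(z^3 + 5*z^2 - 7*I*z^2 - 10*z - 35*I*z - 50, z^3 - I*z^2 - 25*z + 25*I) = z + 5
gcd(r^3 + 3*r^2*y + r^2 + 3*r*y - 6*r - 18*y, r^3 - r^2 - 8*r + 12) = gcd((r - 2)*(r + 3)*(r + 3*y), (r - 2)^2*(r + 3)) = r^2 + r - 6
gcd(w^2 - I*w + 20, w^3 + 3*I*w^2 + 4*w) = w + 4*I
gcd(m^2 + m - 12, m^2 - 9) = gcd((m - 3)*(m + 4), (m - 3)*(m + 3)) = m - 3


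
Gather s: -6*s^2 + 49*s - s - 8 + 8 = -6*s^2 + 48*s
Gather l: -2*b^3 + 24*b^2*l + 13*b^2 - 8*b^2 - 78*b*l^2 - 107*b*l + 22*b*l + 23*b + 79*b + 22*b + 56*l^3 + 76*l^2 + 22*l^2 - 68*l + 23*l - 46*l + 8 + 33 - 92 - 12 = -2*b^3 + 5*b^2 + 124*b + 56*l^3 + l^2*(98 - 78*b) + l*(24*b^2 - 85*b - 91) - 63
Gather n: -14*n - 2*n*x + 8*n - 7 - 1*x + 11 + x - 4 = n*(-2*x - 6)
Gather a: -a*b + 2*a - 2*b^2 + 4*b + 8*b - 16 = a*(2 - b) - 2*b^2 + 12*b - 16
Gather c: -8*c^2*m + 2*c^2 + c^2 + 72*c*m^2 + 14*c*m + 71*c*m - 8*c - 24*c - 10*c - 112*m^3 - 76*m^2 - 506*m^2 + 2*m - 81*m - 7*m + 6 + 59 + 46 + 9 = c^2*(3 - 8*m) + c*(72*m^2 + 85*m - 42) - 112*m^3 - 582*m^2 - 86*m + 120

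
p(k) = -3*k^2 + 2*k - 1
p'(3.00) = -16.00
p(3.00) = -22.00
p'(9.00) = -52.00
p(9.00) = -226.00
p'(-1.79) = 12.74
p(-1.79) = -14.19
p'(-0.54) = 5.24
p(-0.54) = -2.95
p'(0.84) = -3.04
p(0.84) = -1.44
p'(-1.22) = 9.32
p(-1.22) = -7.91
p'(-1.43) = 10.58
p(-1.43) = -9.99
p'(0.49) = -0.94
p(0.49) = -0.74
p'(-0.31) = 3.86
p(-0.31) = -1.91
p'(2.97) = -15.82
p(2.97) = -21.52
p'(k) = 2 - 6*k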